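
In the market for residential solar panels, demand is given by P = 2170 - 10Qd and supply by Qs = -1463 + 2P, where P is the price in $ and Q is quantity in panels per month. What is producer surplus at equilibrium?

Producer surplus = 4692.25

Solving each curve for Q: Qd = 217 - 0.1P.
At equilibrium Qd = Qs, so 217 - 0.1P = -1463 + 2P; collecting terms, 1680 = 2.1P and P* = 800.
Then Q* = 217 - 0.1(800) = 137.
Supply choke price (Qs = 0): P = 731.5. Producer surplus = ½ × (800 - 731.5) × 137 = 4692.25.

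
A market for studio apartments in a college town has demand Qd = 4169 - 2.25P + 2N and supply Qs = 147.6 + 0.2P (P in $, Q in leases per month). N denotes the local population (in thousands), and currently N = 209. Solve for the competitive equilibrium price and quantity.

With N = 209, demand is Qd = 4587 - 2.25P.
At equilibrium Qd = Qs, so 4587 - 2.25P = 147.6 + 0.2P; collecting terms, 4439.4 = 2.45P and P* = 1812.
From the demand curve, Q* = 4587 - 2.25(1812) = 510.

P* = 1812, Q* = 510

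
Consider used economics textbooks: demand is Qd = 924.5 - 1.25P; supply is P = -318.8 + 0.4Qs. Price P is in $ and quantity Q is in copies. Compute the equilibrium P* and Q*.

Solving each curve for Q: Qs = 797 + 2.5P.
Set Qd = Qs: 924.5 - 1.25P = 797 + 2.5P, so 127.5 = 3.75P and P* = 34.
Substitute back: Q* = 924.5 - 1.25(34) = 882.

P* = 34, Q* = 882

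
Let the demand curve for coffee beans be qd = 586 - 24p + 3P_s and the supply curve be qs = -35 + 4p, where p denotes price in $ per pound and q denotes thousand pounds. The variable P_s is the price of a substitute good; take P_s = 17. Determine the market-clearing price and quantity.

With P_s = 17, demand is qd = 637 - 24p.
Equating demand and supply, 637 - 24p = -35 + 4p gives 28p = 672, so p* = 24.
Substitute back: q* = 637 - 24(24) = 61.

p* = 24, q* = 61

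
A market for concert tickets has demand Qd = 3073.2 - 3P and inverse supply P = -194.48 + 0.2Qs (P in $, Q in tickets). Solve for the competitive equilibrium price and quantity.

P* = 262.6, Q* = 2285.4

Inverting to quantity form: Qs = 972.4 + 5P.
At equilibrium Qd = Qs, so 3073.2 - 3P = 972.4 + 5P; collecting terms, 2100.8 = 8P and P* = 262.6.
Then Q* = 3073.2 - 3(262.6) = 2285.4.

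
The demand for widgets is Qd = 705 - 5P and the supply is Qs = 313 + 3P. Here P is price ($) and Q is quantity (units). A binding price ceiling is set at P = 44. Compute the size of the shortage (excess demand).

With P fixed at 44, quantity demanded is 485 and quantity supplied is 445.
Shortage = Qd - Qs = 485 - 445 = 40.

Shortage = 40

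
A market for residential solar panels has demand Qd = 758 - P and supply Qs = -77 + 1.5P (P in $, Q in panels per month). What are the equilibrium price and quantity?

The market clears where 758 - P = -77 + 1.5P. Rearranging, 2.5P = 835, hence P* = 334.
Substitute back: Q* = 758 - 334 = 424.

P* = 334, Q* = 424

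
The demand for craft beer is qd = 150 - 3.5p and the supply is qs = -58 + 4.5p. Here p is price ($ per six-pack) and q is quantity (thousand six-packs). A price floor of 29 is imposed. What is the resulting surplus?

Surplus = 24

With p fixed at 29, quantity demanded is 48.5 and quantity supplied is 72.5.
Surplus = qs - qd = 72.5 - 48.5 = 24.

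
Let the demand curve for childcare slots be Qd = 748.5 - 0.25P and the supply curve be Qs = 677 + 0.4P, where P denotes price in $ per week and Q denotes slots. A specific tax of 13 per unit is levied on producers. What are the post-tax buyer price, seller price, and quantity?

P_b = 118, P_s = 105, Q = 719

With a tax of 13 on producers, they supply based on the net price P_s = P_b - 13, so Qs = 671.8 + 0.4P_b.
Equate demand and the shifted supply: 748.5 - 0.25P_b = 671.8 + 0.4P_b, giving 0.65P_b = 76.7, so P_b = 118.
So P_s = 105 and the quantity traded is Q = 748.5 - 0.25(118) = 719.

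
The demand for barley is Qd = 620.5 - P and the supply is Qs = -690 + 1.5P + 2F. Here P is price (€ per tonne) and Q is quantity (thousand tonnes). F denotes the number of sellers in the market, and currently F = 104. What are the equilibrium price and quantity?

With F = 104, supply is Qs = -482 + 1.5P.
Equating demand and supply, 620.5 - P = -482 + 1.5P gives 2.5P = 1102.5, so P* = 441.
From the demand curve, Q* = 620.5 - 441 = 179.5.

P* = 441, Q* = 179.5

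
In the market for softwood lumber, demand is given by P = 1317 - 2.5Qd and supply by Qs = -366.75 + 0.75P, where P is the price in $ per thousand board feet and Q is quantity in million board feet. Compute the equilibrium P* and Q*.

P* = 777, Q* = 216

In direct form, Qd = 526.8 - 0.4P.
At equilibrium Qd = Qs, so 526.8 - 0.4P = -366.75 + 0.75P; collecting terms, 893.55 = 1.15P and P* = 777.
Substitute back: Q* = 526.8 - 0.4(777) = 216.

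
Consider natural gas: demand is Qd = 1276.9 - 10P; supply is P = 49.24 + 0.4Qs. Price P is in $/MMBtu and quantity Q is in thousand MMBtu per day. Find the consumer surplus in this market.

Rewriting in direct form: Qs = -123.1 + 2.5P.
Set Qd = Qs: 1276.9 - 10P = -123.1 + 2.5P, so 1400 = 12.5P and P* = 112.
Plugging P* into demand: Q* = 1276.9 - 10(112) = 156.9.
Demand choke price (Qd = 0): P = 1276.9/10 = 127.69. Consumer surplus = ½ × (127.69 - 112) × 156.9 = 1230.8805.

Consumer surplus = 1230.8805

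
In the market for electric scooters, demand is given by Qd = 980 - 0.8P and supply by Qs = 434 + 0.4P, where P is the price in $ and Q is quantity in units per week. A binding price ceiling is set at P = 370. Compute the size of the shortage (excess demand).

Shortage = 102

At P = 370: Qd = 684 and Qs = 582.
Shortage = Qd - Qs = 684 - 582 = 102.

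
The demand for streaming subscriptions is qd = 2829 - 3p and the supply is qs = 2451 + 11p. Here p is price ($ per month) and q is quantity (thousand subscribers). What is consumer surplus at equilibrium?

Equating demand and supply, 2829 - 3p = 2451 + 11p gives 14p = 378, so p* = 27.
Then q* = 2829 - 3(27) = 2748.
Demand choke price (qd = 0): p = 2829/3 = 943. Consumer surplus = ½ × (943 - 27) × 2748 = 1258584.

Consumer surplus = 1258584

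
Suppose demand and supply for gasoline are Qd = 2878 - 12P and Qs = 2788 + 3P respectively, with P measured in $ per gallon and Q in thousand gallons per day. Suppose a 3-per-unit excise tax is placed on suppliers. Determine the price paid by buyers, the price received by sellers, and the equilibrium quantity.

Suppliers keep P_s = P_b - 3 per unit, so supply in terms of the buyer price is Qs = 2779 + 3P_b.
Set Qd = Qs: 2878 - 12P_b = 2779 + 3P_b, so 99 = 15P_b and P_b = 6.6.
So P_s = 3.6 and the quantity traded is Q = 2878 - 12(6.6) = 2798.8.

P_b = 6.6, P_s = 3.6, Q = 2798.8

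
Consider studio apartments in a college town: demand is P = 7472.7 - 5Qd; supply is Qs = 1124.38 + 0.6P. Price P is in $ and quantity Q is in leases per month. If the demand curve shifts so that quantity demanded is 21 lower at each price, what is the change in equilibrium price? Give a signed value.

ΔP = -26.25

Solving each curve for Q: Qd = 1494.54 - 0.2P.
The market clears where 1494.54 - 0.2P = 1124.38 + 0.6P. Rearranging, 0.8P = 370.16, hence P* = 462.7.
From the demand curve, Q* = 1494.54 - 0.2(462.7) = 1402.
After the shift, demand is Qd = 1473.54 - 0.2P.
The new intersection has 349.16 = 0.8P, i.e. P = 436.45, Q = 1386.25.
ΔP = 436.45 - 462.7 = -26.25.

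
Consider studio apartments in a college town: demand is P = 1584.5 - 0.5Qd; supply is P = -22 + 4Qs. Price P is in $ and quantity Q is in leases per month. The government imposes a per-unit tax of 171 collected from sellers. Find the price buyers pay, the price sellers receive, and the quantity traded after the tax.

Rewriting in direct form: Qd = 3169 - 2P and Qs = 5.5 + 0.25P.
The tax drives a wedge P_b - P_s = 171. Substituting P_s = P_b - 171 into supply: Qs = -37.25 + 0.25P_b.
Equate demand and the shifted supply: 3169 - 2P_b = -37.25 + 0.25P_b, giving 2.25P_b = 3206.25, so P_b = 1425.
So P_s = 1254 and the quantity traded is Q = 3169 - 2(1425) = 319.

P_b = 1425, P_s = 1254, Q = 319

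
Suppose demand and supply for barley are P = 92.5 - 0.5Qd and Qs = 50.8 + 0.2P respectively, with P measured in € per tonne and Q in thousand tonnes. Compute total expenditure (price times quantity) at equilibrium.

Total expenditure = 3843

Rewriting in direct form: Qd = 185 - 2P.
Equating demand and supply, 185 - 2P = 50.8 + 0.2P gives 2.2P = 134.2, so P* = 61.
Then Q* = 185 - 2(61) = 63.
Total expenditure = P* × Q* = 61 × 63 = 3843.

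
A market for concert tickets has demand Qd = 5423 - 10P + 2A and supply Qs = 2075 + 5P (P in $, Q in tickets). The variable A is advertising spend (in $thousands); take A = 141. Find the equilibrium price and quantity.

P* = 242, Q* = 3285

With A = 141, demand is Qd = 5705 - 10P.
Set Qd = Qs: 5705 - 10P = 2075 + 5P, so 3630 = 15P and P* = 242.
From the demand curve, Q* = 5705 - 10(242) = 3285.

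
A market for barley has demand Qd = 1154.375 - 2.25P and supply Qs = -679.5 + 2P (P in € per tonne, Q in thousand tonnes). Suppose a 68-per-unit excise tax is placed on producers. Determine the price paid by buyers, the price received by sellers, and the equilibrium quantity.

The tax drives a wedge P_b - P_s = 68. Substituting P_s = P_b - 68 into supply: Qs = -815.5 + 2P_b.
Market clearing requires 1154.375 - 2.25P_b = -815.5 + 2P_b; hence 1969.875 = 4.25P_b and P_b = 463.5.
Then P_s = 463.5 - 68 = 395.5 and Q = 1154.375 - 2.25(463.5) = 111.5.

P_b = 463.5, P_s = 395.5, Q = 111.5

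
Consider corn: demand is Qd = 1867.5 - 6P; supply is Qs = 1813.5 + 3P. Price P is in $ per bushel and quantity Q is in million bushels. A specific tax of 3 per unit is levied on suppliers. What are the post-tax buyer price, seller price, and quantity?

Suppliers keep P_s = P_b - 3 per unit, so supply in terms of the buyer price is Qs = 1804.5 + 3P_b.
Equate demand and the shifted supply: 1867.5 - 6P_b = 1804.5 + 3P_b, giving 9P_b = 63, so P_b = 7.
Then P_s = 7 - 3 = 4 and Q = 1867.5 - 6(7) = 1825.5.

P_b = 7, P_s = 4, Q = 1825.5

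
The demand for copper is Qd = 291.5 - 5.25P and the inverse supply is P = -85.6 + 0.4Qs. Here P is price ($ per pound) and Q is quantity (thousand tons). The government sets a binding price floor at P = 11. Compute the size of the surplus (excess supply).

In direct form, Qs = 214 + 2.5P.
With P fixed at 11, quantity demanded is 233.75 and quantity supplied is 241.5.
Surplus = Qs - Qd = 241.5 - 233.75 = 7.75.

Surplus = 7.75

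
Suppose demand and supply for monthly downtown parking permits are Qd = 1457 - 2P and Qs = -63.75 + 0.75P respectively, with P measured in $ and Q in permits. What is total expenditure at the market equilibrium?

Set Qd = Qs: 1457 - 2P = -63.75 + 0.75P, so 1520.75 = 2.75P and P* = 553.
Then Q* = 1457 - 2(553) = 351.
Total expenditure = P* × Q* = 553 × 351 = 194103.

Total expenditure = 194103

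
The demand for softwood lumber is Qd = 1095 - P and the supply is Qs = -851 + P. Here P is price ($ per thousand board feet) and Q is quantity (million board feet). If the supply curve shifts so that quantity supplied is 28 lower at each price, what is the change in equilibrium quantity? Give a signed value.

ΔQ = -14

Equating demand and supply, 1095 - P = -851 + P gives 2P = 1946, so P* = 973.
Substitute back: Q* = 1095 - 973 = 122.
After the shift, supply is Qs = -879 + P.
The new intersection has 1974 = 2P, i.e. P = 987, Q = 108.
ΔQ = 108 - 122 = -14.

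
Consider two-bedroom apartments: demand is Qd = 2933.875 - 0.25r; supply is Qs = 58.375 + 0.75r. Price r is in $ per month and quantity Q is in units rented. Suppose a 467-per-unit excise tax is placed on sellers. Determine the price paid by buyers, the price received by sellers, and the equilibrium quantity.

With a tax of 467 on sellers, they supply based on the net price r_s = r_b - 467, so Qs = -291.875 + 0.75r_b.
Set Qd = Qs: 2933.875 - 0.25r_b = -291.875 + 0.75r_b, so 3225.75 = r_b and r_b = 3225.75.
Then r_s = 3225.75 - 467 = 2758.75 and Q = 2933.875 - 0.25(3225.75) = 2127.4375.

r_b = 3225.75, r_s = 2758.75, Q = 2127.4375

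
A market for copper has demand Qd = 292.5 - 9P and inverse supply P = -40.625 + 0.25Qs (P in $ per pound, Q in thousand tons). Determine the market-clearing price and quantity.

P* = 10, Q* = 202.5

In direct form, Qs = 162.5 + 4P.
Equating demand and supply, 292.5 - 9P = 162.5 + 4P gives 13P = 130, so P* = 10.
From the demand curve, Q* = 292.5 - 9(10) = 202.5.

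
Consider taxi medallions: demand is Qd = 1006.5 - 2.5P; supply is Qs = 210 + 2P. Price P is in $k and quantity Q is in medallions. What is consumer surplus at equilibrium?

Set Qd = Qs: 1006.5 - 2.5P = 210 + 2P, so 796.5 = 4.5P and P* = 177.
Substitute back: Q* = 1006.5 - 2.5(177) = 564.
Demand choke price (Qd = 0): P = 1006.5/2.5 = 402.6. Consumer surplus = ½ × (402.6 - 177) × 564 = 63619.2.

Consumer surplus = 63619.2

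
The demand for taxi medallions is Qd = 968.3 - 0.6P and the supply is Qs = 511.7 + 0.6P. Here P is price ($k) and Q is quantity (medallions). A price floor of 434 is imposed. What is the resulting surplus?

With P fixed at 434, quantity demanded is 707.9 and quantity supplied is 772.1.
Surplus = Qs - Qd = 772.1 - 707.9 = 64.2.

Surplus = 64.2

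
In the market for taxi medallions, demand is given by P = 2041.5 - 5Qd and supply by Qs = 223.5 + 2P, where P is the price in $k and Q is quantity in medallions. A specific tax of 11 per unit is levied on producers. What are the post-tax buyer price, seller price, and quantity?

P_b = 94, P_s = 83, Q = 389.5

Solving each curve for Q: Qd = 408.3 - 0.2P.
The tax drives a wedge P_b - P_s = 11. Substituting P_s = P_b - 11 into supply: Qs = 201.5 + 2P_b.
Market clearing requires 408.3 - 0.2P_b = 201.5 + 2P_b; hence 206.8 = 2.2P_b and P_b = 94.
Then P_s = 94 - 11 = 83 and Q = 408.3 - 0.2(94) = 389.5.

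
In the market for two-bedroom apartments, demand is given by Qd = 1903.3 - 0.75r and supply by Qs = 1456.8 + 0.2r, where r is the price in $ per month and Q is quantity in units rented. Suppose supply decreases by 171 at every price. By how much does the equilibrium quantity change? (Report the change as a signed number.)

ΔQ = -135

Set Qd = Qs: 1903.3 - 0.75r = 1456.8 + 0.2r, so 446.5 = 0.95r and r* = 470.
From the demand curve, Q* = 1903.3 - 0.75(470) = 1550.8.
After the shift, supply is Qs = 1285.8 + 0.2r.
New equilibrium: 617.5 = 0.95r, so r = 650 and Q = 1415.8.
ΔQ = 1415.8 - 1550.8 = -135.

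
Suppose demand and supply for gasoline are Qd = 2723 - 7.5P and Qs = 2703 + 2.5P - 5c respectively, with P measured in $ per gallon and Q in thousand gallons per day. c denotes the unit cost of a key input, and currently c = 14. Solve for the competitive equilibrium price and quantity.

P* = 9, Q* = 2655.5

With c = 14, supply is Qs = 2633 + 2.5P.
At equilibrium Qd = Qs, so 2723 - 7.5P = 2633 + 2.5P; collecting terms, 90 = 10P and P* = 9.
From the demand curve, Q* = 2723 - 7.5(9) = 2655.5.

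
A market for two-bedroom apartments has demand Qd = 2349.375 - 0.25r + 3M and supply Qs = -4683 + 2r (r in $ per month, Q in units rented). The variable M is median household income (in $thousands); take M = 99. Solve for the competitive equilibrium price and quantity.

r* = 3257.5, Q* = 1832

With M = 99, demand is Qd = 2646.375 - 0.25r.
Equating demand and supply, 2646.375 - 0.25r = -4683 + 2r gives 2.25r = 7329.375, so r* = 3257.5.
From the demand curve, Q* = 2646.375 - 0.25(3257.5) = 1832.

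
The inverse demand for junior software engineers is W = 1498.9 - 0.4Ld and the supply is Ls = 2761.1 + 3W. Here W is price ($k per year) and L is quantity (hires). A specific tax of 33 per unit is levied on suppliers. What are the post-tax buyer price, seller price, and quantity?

W_b = 197.3, W_s = 164.3, L = 3254

Inverting to quantity form: Ld = 3747.25 - 2.5W.
The tax drives a wedge W_b - W_s = 33. Substituting W_s = W_b - 33 into supply: Ls = 2662.1 + 3W_b.
Market clearing requires 3747.25 - 2.5W_b = 2662.1 + 3W_b; hence 1085.15 = 5.5W_b and W_b = 197.3.
Then W_s = 197.3 - 33 = 164.3 and L = 3747.25 - 2.5(197.3) = 3254.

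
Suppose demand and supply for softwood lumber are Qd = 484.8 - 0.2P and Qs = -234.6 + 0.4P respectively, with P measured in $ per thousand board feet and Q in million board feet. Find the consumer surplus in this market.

At equilibrium Qd = Qs, so 484.8 - 0.2P = -234.6 + 0.4P; collecting terms, 719.4 = 0.6P and P* = 1199.
Plugging P* into demand: Q* = 484.8 - 0.2(1199) = 245.
Demand choke price (Qd = 0): P = 484.8/0.2 = 2424. Consumer surplus = ½ × (2424 - 1199) × 245 = 150062.5.

Consumer surplus = 150062.5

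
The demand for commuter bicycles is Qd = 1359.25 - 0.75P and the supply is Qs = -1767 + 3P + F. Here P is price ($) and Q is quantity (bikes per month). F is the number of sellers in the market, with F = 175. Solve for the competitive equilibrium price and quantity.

P* = 787, Q* = 769

With F = 175, supply is Qs = -1592 + 3P.
Equating demand and supply, 1359.25 - 0.75P = -1592 + 3P gives 3.75P = 2951.25, so P* = 787.
Plugging P* into demand: Q* = 1359.25 - 0.75(787) = 769.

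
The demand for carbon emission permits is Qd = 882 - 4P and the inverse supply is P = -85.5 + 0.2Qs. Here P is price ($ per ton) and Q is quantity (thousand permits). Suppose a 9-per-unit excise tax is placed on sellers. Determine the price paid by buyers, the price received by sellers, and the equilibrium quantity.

Solving each curve for Q: Qs = 427.5 + 5P.
With a tax of 9 on sellers, they supply based on the net price P_s = P_b - 9, so Qs = 382.5 + 5P_b.
Market clearing requires 882 - 4P_b = 382.5 + 5P_b; hence 499.5 = 9P_b and P_b = 55.5.
So P_s = 46.5 and the quantity traded is Q = 882 - 4(55.5) = 660.

P_b = 55.5, P_s = 46.5, Q = 660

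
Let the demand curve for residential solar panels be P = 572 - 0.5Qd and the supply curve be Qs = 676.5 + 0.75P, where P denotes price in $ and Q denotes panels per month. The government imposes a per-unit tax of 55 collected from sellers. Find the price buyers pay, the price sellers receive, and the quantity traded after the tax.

P_b = 185, P_s = 130, Q = 774

Inverting to quantity form: Qd = 1144 - 2P.
With a tax of 55 on sellers, they supply based on the net price P_s = P_b - 55, so Qs = 635.25 + 0.75P_b.
Set Qd = Qs: 1144 - 2P_b = 635.25 + 0.75P_b, so 508.75 = 2.75P_b and P_b = 185.
Then P_s = 185 - 55 = 130 and Q = 1144 - 2(185) = 774.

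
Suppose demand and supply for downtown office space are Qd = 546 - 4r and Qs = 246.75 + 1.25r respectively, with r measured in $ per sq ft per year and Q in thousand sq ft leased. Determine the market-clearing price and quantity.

r* = 57, Q* = 318

Set Qd = Qs: 546 - 4r = 246.75 + 1.25r, so 299.25 = 5.25r and r* = 57.
Substitute back: Q* = 546 - 4(57) = 318.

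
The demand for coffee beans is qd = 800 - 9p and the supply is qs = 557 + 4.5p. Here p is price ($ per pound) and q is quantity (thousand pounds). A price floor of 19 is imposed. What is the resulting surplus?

Surplus = 13.5

Evaluating both curves at the floor price 19 gives qd = 629, qs = 642.5.
Surplus = qs - qd = 642.5 - 629 = 13.5.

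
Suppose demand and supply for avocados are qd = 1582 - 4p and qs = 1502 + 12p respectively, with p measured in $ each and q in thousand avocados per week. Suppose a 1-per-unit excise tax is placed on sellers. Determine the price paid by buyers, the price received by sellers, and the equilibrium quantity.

p_b = 5.75, p_s = 4.75, q = 1559

With a tax of 1 on sellers, they supply based on the net price p_s = p_b - 1, so qs = 1490 + 12p_b.
Set qd = qs: 1582 - 4p_b = 1490 + 12p_b, so 92 = 16p_b and p_b = 5.75.
So p_s = 4.75 and the quantity traded is q = 1582 - 4(5.75) = 1559.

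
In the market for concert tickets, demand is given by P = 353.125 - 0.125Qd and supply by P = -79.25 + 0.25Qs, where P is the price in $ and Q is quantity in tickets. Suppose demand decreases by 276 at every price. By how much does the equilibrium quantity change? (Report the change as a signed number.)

Solving each curve for Q: Qd = 2825 - 8P and Qs = 317 + 4P.
Equating demand and supply, 2825 - 8P = 317 + 4P gives 12P = 2508, so P* = 209.
Substitute back: Q* = 2825 - 8(209) = 1153.
After the shift, demand is Qd = 2549 - 8P.
New equilibrium: 2232 = 12P, so P = 186 and Q = 1061.
ΔQ = 1061 - 1153 = -92.

ΔQ = -92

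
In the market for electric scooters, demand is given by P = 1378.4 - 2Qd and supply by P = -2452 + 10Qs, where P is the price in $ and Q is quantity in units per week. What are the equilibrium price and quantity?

P* = 740, Q* = 319.2

Inverting to quantity form: Qd = 689.2 - 0.5P and Qs = 245.2 + 0.1P.
The market clears where 689.2 - 0.5P = 245.2 + 0.1P. Rearranging, 0.6P = 444, hence P* = 740.
From the demand curve, Q* = 689.2 - 0.5(740) = 319.2.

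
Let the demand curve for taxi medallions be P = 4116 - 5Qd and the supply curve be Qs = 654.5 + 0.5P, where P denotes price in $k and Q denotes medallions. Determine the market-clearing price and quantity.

In direct form, Qd = 823.2 - 0.2P.
Set Qd = Qs: 823.2 - 0.2P = 654.5 + 0.5P, so 168.7 = 0.7P and P* = 241.
From the demand curve, Q* = 823.2 - 0.2(241) = 775.

P* = 241, Q* = 775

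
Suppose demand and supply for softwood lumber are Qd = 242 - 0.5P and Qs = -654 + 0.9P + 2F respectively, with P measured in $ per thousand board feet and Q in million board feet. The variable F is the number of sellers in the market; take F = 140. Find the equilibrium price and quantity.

With F = 140, supply is Qs = -374 + 0.9P.
The market clears where 242 - 0.5P = -374 + 0.9P. Rearranging, 1.4P = 616, hence P* = 440.
From the demand curve, Q* = 242 - 0.5(440) = 22.

P* = 440, Q* = 22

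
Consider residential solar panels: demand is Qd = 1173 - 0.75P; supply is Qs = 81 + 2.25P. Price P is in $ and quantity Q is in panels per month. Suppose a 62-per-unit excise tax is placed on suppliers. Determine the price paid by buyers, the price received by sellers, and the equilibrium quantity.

P_b = 410.5, P_s = 348.5, Q = 865.125

Suppliers keep P_s = P_b - 62 per unit, so supply in terms of the buyer price is Qs = -58.5 + 2.25P_b.
Market clearing requires 1173 - 0.75P_b = -58.5 + 2.25P_b; hence 1231.5 = 3P_b and P_b = 410.5.
So P_s = 348.5 and the quantity traded is Q = 1173 - 0.75(410.5) = 865.125.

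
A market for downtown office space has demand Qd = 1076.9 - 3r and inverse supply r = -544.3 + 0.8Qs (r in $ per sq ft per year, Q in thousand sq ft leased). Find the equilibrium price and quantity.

Inverting to quantity form: Qs = 680.375 + 1.25r.
Set Qd = Qs: 1076.9 - 3r = 680.375 + 1.25r, so 396.525 = 4.25r and r* = 93.3.
Plugging r* into demand: Q* = 1076.9 - 3(93.3) = 797.

r* = 93.3, Q* = 797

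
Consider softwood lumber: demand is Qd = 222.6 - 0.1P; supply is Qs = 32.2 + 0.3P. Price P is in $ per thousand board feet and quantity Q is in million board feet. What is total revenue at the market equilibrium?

Total revenue = 83300

Equating demand and supply, 222.6 - 0.1P = 32.2 + 0.3P gives 0.4P = 190.4, so P* = 476.
From the demand curve, Q* = 222.6 - 0.1(476) = 175.
Total revenue = P* × Q* = 476 × 175 = 83300.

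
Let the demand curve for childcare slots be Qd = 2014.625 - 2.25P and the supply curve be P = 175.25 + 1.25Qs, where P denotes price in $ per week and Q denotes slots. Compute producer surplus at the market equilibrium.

Rewriting in direct form: Qs = -140.2 + 0.8P.
Set Qd = Qs: 2014.625 - 2.25P = -140.2 + 0.8P, so 2154.825 = 3.05P and P* = 706.5.
Plugging P* into demand: Q* = 2014.625 - 2.25(706.5) = 425.
Supply choke price (Qs = 0): P = 175.25. Producer surplus = ½ × (706.5 - 175.25) × 425 = 112890.625.

Producer surplus = 112890.625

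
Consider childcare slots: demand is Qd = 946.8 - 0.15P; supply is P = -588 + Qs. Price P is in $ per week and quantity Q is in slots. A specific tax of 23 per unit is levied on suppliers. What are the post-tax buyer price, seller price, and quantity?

Solving each curve for Q: Qs = 588 + P.
The tax drives a wedge P_b - P_s = 23. Substituting P_s = P_b - 23 into supply: Qs = 565 + P_b.
Market clearing requires 946.8 - 0.15P_b = 565 + P_b; hence 381.8 = 1.15P_b and P_b = 332.
So P_s = 309 and the quantity traded is Q = 946.8 - 0.15(332) = 897.

P_b = 332, P_s = 309, Q = 897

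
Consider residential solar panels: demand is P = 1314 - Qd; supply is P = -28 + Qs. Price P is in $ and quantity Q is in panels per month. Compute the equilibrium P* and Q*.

P* = 643, Q* = 671

Rewriting in direct form: Qd = 1314 - P and Qs = 28 + P.
At equilibrium Qd = Qs, so 1314 - P = 28 + P; collecting terms, 1286 = 2P and P* = 643.
Substitute back: Q* = 1314 - 643 = 671.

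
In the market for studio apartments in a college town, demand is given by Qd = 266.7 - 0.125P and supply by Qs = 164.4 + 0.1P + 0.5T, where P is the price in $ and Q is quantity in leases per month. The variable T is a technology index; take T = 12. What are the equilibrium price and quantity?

With T = 12, supply is Qs = 170.4 + 0.1P.
Set Qd = Qs: 266.7 - 0.125P = 170.4 + 0.1P, so 96.3 = 0.225P and P* = 428.
Then Q* = 266.7 - 0.125(428) = 213.2.

P* = 428, Q* = 213.2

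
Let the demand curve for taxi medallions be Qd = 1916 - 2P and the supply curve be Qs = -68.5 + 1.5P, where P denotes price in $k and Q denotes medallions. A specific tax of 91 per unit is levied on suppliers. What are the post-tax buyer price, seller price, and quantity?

The tax drives a wedge P_b - P_s = 91. Substituting P_s = P_b - 91 into supply: Qs = -205 + 1.5P_b.
Set Qd = Qs: 1916 - 2P_b = -205 + 1.5P_b, so 2121 = 3.5P_b and P_b = 606.
So P_s = 515 and the quantity traded is Q = 1916 - 2(606) = 704.

P_b = 606, P_s = 515, Q = 704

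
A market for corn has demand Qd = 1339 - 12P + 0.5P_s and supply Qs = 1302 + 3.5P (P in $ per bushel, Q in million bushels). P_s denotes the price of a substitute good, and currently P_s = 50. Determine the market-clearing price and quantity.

P* = 4, Q* = 1316

With P_s = 50, demand is Qd = 1364 - 12P.
Equating demand and supply, 1364 - 12P = 1302 + 3.5P gives 15.5P = 62, so P* = 4.
Plugging P* into demand: Q* = 1364 - 12(4) = 1316.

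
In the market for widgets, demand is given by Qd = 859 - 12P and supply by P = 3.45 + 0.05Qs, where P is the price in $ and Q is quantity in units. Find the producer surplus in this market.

Rewriting in direct form: Qs = -69 + 20P.
Equating demand and supply, 859 - 12P = -69 + 20P gives 32P = 928, so P* = 29.
Then Q* = 859 - 12(29) = 511.
Supply choke price (Qs = 0): P = 3.45. Producer surplus = ½ × (29 - 3.45) × 511 = 6528.025.

Producer surplus = 6528.025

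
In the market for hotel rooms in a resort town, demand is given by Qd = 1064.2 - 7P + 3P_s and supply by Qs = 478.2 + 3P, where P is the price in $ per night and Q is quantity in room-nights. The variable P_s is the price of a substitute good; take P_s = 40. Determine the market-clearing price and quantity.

With P_s = 40, demand is Qd = 1184.2 - 7P.
Equating demand and supply, 1184.2 - 7P = 478.2 + 3P gives 10P = 706, so P* = 70.6.
From the demand curve, Q* = 1184.2 - 7(70.6) = 690.

P* = 70.6, Q* = 690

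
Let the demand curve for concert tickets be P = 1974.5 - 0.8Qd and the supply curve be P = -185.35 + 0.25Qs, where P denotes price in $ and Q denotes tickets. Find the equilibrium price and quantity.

Inverting to quantity form: Qd = 2468.125 - 1.25P and Qs = 741.4 + 4P.
The market clears where 2468.125 - 1.25P = 741.4 + 4P. Rearranging, 5.25P = 1726.725, hence P* = 328.9.
Substitute back: Q* = 2468.125 - 1.25(328.9) = 2057.

P* = 328.9, Q* = 2057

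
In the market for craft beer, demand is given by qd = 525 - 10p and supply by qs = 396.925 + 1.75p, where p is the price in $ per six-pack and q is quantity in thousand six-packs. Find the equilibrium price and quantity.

At equilibrium qd = qs, so 525 - 10p = 396.925 + 1.75p; collecting terms, 128.075 = 11.75p and p* = 10.9.
Plugging p* into demand: q* = 525 - 10(10.9) = 416.

p* = 10.9, q* = 416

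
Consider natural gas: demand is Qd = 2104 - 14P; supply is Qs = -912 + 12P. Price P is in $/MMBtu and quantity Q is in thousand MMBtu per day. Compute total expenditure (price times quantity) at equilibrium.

At equilibrium Qd = Qs, so 2104 - 14P = -912 + 12P; collecting terms, 3016 = 26P and P* = 116.
Substitute back: Q* = 2104 - 14(116) = 480.
Total expenditure = P* × Q* = 116 × 480 = 55680.

Total expenditure = 55680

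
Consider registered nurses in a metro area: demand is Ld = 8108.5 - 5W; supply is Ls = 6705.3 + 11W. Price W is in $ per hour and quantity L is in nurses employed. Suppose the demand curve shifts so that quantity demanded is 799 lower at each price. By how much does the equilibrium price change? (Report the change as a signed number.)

ΔW = -49.9375

At equilibrium Ld = Ls, so 8108.5 - 5W = 6705.3 + 11W; collecting terms, 1403.2 = 16W and W* = 87.7.
Substitute back: L* = 8108.5 - 5(87.7) = 7670.
After the shift, demand is Ld = 7309.5 - 5W.
Re-solving, 16W = 604.2 gives W = 37.7625 and L = 7120.6875.
ΔW = 37.7625 - 87.7 = -49.9375.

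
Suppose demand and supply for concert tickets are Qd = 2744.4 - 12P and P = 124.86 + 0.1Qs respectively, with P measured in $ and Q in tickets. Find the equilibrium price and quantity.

P* = 181.5, Q* = 566.4

Rewriting in direct form: Qs = -1248.6 + 10P.
At equilibrium Qd = Qs, so 2744.4 - 12P = -1248.6 + 10P; collecting terms, 3993 = 22P and P* = 181.5.
Then Q* = 2744.4 - 12(181.5) = 566.4.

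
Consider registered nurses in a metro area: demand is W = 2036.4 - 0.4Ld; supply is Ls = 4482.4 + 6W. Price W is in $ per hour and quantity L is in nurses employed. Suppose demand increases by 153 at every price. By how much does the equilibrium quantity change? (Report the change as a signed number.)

ΔL = 108

Inverting to quantity form: Ld = 5091 - 2.5W.
Set Ld = Ls: 5091 - 2.5W = 4482.4 + 6W, so 608.6 = 8.5W and W* = 71.6.
Then L* = 5091 - 2.5(71.6) = 4912.
After the shift, demand is Ld = 5244 - 2.5W.
Re-solving, 8.5W = 761.6 gives W = 89.6 and L = 5020.
ΔL = 5020 - 4912 = 108.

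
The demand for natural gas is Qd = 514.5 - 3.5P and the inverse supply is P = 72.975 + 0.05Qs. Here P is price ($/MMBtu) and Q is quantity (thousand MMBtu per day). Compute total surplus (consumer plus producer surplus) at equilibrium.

Total surplus = 8161.25625

In direct form, Qs = -1459.5 + 20P.
Set Qd = Qs: 514.5 - 3.5P = -1459.5 + 20P, so 1974 = 23.5P and P* = 84.
From the demand curve, Q* = 514.5 - 3.5(84) = 220.5.
Demand choke price = 147; supply choke price = 72.975. CS = ½(147 - 84)(220.5) = 6945.75; PS = ½(84 - 72.975)(220.5) = 1215.50625. Total surplus = 8161.25625.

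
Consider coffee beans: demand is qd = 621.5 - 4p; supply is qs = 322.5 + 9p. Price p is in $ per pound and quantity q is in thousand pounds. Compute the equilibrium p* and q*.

p* = 23, q* = 529.5

Set qd = qs: 621.5 - 4p = 322.5 + 9p, so 299 = 13p and p* = 23.
Substitute back: q* = 621.5 - 4(23) = 529.5.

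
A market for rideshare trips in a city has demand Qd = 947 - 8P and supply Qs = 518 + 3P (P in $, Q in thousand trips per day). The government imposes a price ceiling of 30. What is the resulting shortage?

Shortage = 99

Evaluating both curves at the ceiling price 30 gives Qd = 707, Qs = 608.
Shortage = Qd - Qs = 707 - 608 = 99.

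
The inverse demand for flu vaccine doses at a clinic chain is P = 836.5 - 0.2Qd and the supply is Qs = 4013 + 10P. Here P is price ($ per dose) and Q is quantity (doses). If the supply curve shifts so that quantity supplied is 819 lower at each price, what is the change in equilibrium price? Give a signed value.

Rewriting in direct form: Qd = 4182.5 - 5P.
The market clears where 4182.5 - 5P = 4013 + 10P. Rearranging, 15P = 169.5, hence P* = 11.3.
Plugging P* into demand: Q* = 4182.5 - 5(11.3) = 4126.
After the shift, supply is Qs = 3194 + 10P.
Re-solving, 15P = 988.5 gives P = 65.9 and Q = 3853.
ΔP = 65.9 - 11.3 = 54.6.

ΔP = 54.6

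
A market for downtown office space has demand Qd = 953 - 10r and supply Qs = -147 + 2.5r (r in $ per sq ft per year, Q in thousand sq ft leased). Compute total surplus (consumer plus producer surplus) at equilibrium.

Set Qd = Qs: 953 - 10r = -147 + 2.5r, so 1100 = 12.5r and r* = 88.
From the demand curve, Q* = 953 - 10(88) = 73.
Demand choke price = 95.3; supply choke price = 58.8. CS = ½(95.3 - 88)(73) = 266.45; PS = ½(88 - 58.8)(73) = 1065.8. Total surplus = 1332.25.

Total surplus = 1332.25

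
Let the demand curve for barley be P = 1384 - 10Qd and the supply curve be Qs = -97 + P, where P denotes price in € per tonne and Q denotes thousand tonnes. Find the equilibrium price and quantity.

Rewriting in direct form: Qd = 138.4 - 0.1P.
The market clears where 138.4 - 0.1P = -97 + P. Rearranging, 1.1P = 235.4, hence P* = 214.
From the demand curve, Q* = 138.4 - 0.1(214) = 117.

P* = 214, Q* = 117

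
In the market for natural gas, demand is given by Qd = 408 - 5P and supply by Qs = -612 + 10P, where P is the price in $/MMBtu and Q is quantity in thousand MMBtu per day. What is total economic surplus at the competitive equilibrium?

The market clears where 408 - 5P = -612 + 10P. Rearranging, 15P = 1020, hence P* = 68.
Plugging P* into demand: Q* = 408 - 5(68) = 68.
Demand choke price = 81.6; supply choke price = 61.2. CS = ½(81.6 - 68)(68) = 462.4; PS = ½(68 - 61.2)(68) = 231.2. Total surplus = 693.6.

Total surplus = 693.6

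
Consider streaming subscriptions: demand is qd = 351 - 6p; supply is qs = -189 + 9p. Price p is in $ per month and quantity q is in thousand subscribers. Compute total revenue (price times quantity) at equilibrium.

Total revenue = 4860

The market clears where 351 - 6p = -189 + 9p. Rearranging, 15p = 540, hence p* = 36.
Plugging p* into demand: q* = 351 - 6(36) = 135.
Total revenue = p* × q* = 36 × 135 = 4860.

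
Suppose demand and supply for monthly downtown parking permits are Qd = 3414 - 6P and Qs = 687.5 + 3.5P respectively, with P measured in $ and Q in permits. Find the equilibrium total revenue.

Total revenue = 485604

The market clears where 3414 - 6P = 687.5 + 3.5P. Rearranging, 9.5P = 2726.5, hence P* = 287.
Substitute back: Q* = 3414 - 6(287) = 1692.
Total revenue = P* × Q* = 287 × 1692 = 485604.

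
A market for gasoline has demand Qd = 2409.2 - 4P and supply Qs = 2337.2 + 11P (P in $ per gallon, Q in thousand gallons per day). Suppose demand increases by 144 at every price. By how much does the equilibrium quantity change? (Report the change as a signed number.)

ΔQ = 105.6

Set Qd = Qs: 2409.2 - 4P = 2337.2 + 11P, so 72 = 15P and P* = 4.8.
Plugging P* into demand: Q* = 2409.2 - 4(4.8) = 2390.
After the shift, demand is Qd = 2553.2 - 4P.
Re-solving, 15P = 216 gives P = 14.4 and Q = 2495.6.
ΔQ = 2495.6 - 2390 = 105.6.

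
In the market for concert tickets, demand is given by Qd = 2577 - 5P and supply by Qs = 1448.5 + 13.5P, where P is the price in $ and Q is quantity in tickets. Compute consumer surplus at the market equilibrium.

Consumer surplus = 516198.4

The market clears where 2577 - 5P = 1448.5 + 13.5P. Rearranging, 18.5P = 1128.5, hence P* = 61.
Plugging P* into demand: Q* = 2577 - 5(61) = 2272.
Demand choke price (Qd = 0): P = 2577/5 = 515.4. Consumer surplus = ½ × (515.4 - 61) × 2272 = 516198.4.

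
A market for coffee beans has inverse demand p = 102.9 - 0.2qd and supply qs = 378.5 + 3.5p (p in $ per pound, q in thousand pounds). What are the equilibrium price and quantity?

p* = 16, q* = 434.5

In direct form, qd = 514.5 - 5p.
Set qd = qs: 514.5 - 5p = 378.5 + 3.5p, so 136 = 8.5p and p* = 16.
Plugging p* into demand: q* = 514.5 - 5(16) = 434.5.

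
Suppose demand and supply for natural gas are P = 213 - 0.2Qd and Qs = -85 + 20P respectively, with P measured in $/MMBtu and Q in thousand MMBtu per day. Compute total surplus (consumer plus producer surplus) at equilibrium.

Solving each curve for Q: Qd = 1065 - 5P.
Set Qd = Qs: 1065 - 5P = -85 + 20P, so 1150 = 25P and P* = 46.
Then Q* = 1065 - 5(46) = 835.
Demand choke price = 213; supply choke price = 4.25. CS = ½(213 - 46)(835) = 69722.5; PS = ½(46 - 4.25)(835) = 17430.625. Total surplus = 87153.125.

Total surplus = 87153.125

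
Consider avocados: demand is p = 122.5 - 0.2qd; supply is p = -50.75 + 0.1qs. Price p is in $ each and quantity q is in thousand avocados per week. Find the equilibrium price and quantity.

Inverting to quantity form: qd = 612.5 - 5p and qs = 507.5 + 10p.
The market clears where 612.5 - 5p = 507.5 + 10p. Rearranging, 15p = 105, hence p* = 7.
Substitute back: q* = 612.5 - 5(7) = 577.5.

p* = 7, q* = 577.5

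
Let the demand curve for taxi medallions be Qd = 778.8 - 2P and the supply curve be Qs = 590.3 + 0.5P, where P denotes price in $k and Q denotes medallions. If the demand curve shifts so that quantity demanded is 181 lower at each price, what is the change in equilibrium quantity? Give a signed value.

The market clears where 778.8 - 2P = 590.3 + 0.5P. Rearranging, 2.5P = 188.5, hence P* = 75.4.
Then Q* = 778.8 - 2(75.4) = 628.
After the shift, demand is Qd = 597.8 - 2P.
Re-solving, 2.5P = 7.5 gives P = 3 and Q = 591.8.
ΔQ = 591.8 - 628 = -36.2.

ΔQ = -36.2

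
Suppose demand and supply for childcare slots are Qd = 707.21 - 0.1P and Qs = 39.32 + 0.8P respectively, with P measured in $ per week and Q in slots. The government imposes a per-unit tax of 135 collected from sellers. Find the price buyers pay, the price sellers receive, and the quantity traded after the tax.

P_b = 862.1, P_s = 727.1, Q = 621

With a tax of 135 on sellers, they supply based on the net price P_s = P_b - 135, so Qs = -68.68 + 0.8P_b.
Set Qd = Qs: 707.21 - 0.1P_b = -68.68 + 0.8P_b, so 775.89 = 0.9P_b and P_b = 862.1.
So P_s = 727.1 and the quantity traded is Q = 707.21 - 0.1(862.1) = 621.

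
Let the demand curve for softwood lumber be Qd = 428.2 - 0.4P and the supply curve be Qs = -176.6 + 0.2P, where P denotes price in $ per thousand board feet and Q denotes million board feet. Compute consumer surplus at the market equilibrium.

The market clears where 428.2 - 0.4P = -176.6 + 0.2P. Rearranging, 0.6P = 604.8, hence P* = 1008.
From the demand curve, Q* = 428.2 - 0.4(1008) = 25.
Demand choke price (Qd = 0): P = 428.2/0.4 = 1070.5. Consumer surplus = ½ × (1070.5 - 1008) × 25 = 781.25.

Consumer surplus = 781.25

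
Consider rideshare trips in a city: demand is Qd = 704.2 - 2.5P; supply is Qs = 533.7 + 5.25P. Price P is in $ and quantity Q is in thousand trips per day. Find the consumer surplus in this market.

The market clears where 704.2 - 2.5P = 533.7 + 5.25P. Rearranging, 7.75P = 170.5, hence P* = 22.
Then Q* = 704.2 - 2.5(22) = 649.2.
Demand choke price (Qd = 0): P = 704.2/2.5 = 281.68. Consumer surplus = ½ × (281.68 - 22) × 649.2 = 84292.128.

Consumer surplus = 84292.128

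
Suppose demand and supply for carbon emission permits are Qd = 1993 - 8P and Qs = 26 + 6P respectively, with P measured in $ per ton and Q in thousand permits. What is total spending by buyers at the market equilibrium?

Total spending by buyers = 122094.5

Equating demand and supply, 1993 - 8P = 26 + 6P gives 14P = 1967, so P* = 140.5.
Plugging P* into demand: Q* = 1993 - 8(140.5) = 869.
Total spending by buyers = P* × Q* = 140.5 × 869 = 122094.5.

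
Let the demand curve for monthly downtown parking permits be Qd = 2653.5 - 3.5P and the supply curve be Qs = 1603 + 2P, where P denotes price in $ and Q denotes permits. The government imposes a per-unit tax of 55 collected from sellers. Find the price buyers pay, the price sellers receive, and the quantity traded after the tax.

Sellers keep P_s = P_b - 55 per unit, so supply in terms of the buyer price is Qs = 1493 + 2P_b.
Equate demand and the shifted supply: 2653.5 - 3.5P_b = 1493 + 2P_b, giving 5.5P_b = 1160.5, so P_b = 211.
So P_s = 156 and the quantity traded is Q = 2653.5 - 3.5(211) = 1915.

P_b = 211, P_s = 156, Q = 1915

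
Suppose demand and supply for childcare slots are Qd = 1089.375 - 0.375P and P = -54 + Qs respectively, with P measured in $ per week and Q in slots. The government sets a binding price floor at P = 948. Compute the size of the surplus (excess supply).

In direct form, Qs = 54 + P.
With P fixed at 948, quantity demanded is 733.875 and quantity supplied is 1002.
Surplus = Qs - Qd = 1002 - 733.875 = 268.125.

Surplus = 268.125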